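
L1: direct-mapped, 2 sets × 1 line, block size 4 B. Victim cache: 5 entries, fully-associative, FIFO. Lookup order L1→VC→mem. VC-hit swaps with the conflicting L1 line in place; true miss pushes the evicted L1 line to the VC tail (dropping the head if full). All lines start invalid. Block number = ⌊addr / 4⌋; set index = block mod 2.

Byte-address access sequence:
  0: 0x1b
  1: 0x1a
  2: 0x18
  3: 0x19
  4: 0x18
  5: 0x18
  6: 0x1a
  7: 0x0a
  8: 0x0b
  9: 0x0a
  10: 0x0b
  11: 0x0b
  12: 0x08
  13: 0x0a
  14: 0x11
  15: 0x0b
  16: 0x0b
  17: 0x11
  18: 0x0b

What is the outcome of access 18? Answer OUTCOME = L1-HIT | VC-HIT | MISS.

  [0] addr=0x1b blk=6 s=0: MISS | VC []
  [1] addr=0x1a blk=6 s=0: L1-HIT | VC []
  [2] addr=0x18 blk=6 s=0: L1-HIT | VC []
  [3] addr=0x19 blk=6 s=0: L1-HIT | VC []
  [4] addr=0x18 blk=6 s=0: L1-HIT | VC []
  [5] addr=0x18 blk=6 s=0: L1-HIT | VC []
  [6] addr=0x1a blk=6 s=0: L1-HIT | VC []
  [7] addr=0xa blk=2 s=0: MISS | VC [6]
  [8] addr=0xb blk=2 s=0: L1-HIT | VC [6]
  [9] addr=0xa blk=2 s=0: L1-HIT | VC [6]
  [10] addr=0xb blk=2 s=0: L1-HIT | VC [6]
  [11] addr=0xb blk=2 s=0: L1-HIT | VC [6]
  [12] addr=0x8 blk=2 s=0: L1-HIT | VC [6]
  [13] addr=0xa blk=2 s=0: L1-HIT | VC [6]
  [14] addr=0x11 blk=4 s=0: MISS | VC [6, 2]
  [15] addr=0xb blk=2 s=0: VC-HIT | VC [6, 4]
  [16] addr=0xb blk=2 s=0: L1-HIT | VC [6, 4]
  [17] addr=0x11 blk=4 s=0: VC-HIT | VC [6, 2]
  [18] addr=0xb blk=2 s=0: VC-HIT | VC [6, 4]

OUTCOME = VC-HIT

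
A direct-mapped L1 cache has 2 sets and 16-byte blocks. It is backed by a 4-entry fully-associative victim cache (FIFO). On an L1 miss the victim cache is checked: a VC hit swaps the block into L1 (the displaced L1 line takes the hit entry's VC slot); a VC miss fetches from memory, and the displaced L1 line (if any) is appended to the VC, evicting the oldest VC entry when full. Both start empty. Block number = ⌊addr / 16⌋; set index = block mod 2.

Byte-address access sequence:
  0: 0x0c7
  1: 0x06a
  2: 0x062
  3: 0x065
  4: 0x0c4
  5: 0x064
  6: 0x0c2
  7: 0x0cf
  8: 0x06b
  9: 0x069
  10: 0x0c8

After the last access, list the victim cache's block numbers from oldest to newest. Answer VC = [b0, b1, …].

0: 0xc7 (blk 12, set 0) → MISS  vc=[]
1: 0x6a (blk 6, set 0) → MISS  vc=[12]
2: 0x62 (blk 6, set 0) → L1-HIT  vc=[12]
3: 0x65 (blk 6, set 0) → L1-HIT  vc=[12]
4: 0xc4 (blk 12, set 0) → VC-HIT  vc=[6]
5: 0x64 (blk 6, set 0) → VC-HIT  vc=[12]
6: 0xc2 (blk 12, set 0) → VC-HIT  vc=[6]
7: 0xcf (blk 12, set 0) → L1-HIT  vc=[6]
8: 0x6b (blk 6, set 0) → VC-HIT  vc=[12]
9: 0x69 (blk 6, set 0) → L1-HIT  vc=[12]
10: 0xc8 (blk 12, set 0) → VC-HIT  vc=[6]

VC = [6]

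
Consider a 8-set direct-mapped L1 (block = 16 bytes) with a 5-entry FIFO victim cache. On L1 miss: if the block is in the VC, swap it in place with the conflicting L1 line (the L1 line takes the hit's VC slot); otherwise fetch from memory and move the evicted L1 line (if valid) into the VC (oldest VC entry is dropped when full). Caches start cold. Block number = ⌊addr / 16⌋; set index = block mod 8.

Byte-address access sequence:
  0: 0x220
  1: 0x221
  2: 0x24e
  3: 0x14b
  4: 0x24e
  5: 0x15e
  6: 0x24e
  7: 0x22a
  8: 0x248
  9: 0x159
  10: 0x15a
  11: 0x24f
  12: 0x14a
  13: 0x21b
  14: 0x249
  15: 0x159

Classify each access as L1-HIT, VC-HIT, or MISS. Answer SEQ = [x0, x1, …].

  [0] addr=0x220 blk=34 s=2: MISS | VC []
  [1] addr=0x221 blk=34 s=2: L1-HIT | VC []
  [2] addr=0x24e blk=36 s=4: MISS | VC []
  [3] addr=0x14b blk=20 s=4: MISS | VC [36]
  [4] addr=0x24e blk=36 s=4: VC-HIT | VC [20]
  [5] addr=0x15e blk=21 s=5: MISS | VC [20]
  [6] addr=0x24e blk=36 s=4: L1-HIT | VC [20]
  [7] addr=0x22a blk=34 s=2: L1-HIT | VC [20]
  [8] addr=0x248 blk=36 s=4: L1-HIT | VC [20]
  [9] addr=0x159 blk=21 s=5: L1-HIT | VC [20]
  [10] addr=0x15a blk=21 s=5: L1-HIT | VC [20]
  [11] addr=0x24f blk=36 s=4: L1-HIT | VC [20]
  [12] addr=0x14a blk=20 s=4: VC-HIT | VC [36]
  [13] addr=0x21b blk=33 s=1: MISS | VC [36]
  [14] addr=0x249 blk=36 s=4: VC-HIT | VC [20]
  [15] addr=0x159 blk=21 s=5: L1-HIT | VC [20]

SEQ = [MISS, L1-HIT, MISS, MISS, VC-HIT, MISS, L1-HIT, L1-HIT, L1-HIT, L1-HIT, L1-HIT, L1-HIT, VC-HIT, MISS, VC-HIT, L1-HIT]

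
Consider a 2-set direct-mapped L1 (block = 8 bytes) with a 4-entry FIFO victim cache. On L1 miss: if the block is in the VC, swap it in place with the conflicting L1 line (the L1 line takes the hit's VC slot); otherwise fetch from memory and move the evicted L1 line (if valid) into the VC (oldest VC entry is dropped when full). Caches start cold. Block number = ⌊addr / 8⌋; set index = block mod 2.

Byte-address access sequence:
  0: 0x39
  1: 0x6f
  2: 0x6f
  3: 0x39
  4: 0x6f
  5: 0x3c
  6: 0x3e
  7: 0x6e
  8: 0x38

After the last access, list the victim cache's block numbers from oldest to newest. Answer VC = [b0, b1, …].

  [0] addr=0x39 blk=7 s=1: MISS | VC []
  [1] addr=0x6f blk=13 s=1: MISS | VC [7]
  [2] addr=0x6f blk=13 s=1: L1-HIT | VC [7]
  [3] addr=0x39 blk=7 s=1: VC-HIT | VC [13]
  [4] addr=0x6f blk=13 s=1: VC-HIT | VC [7]
  [5] addr=0x3c blk=7 s=1: VC-HIT | VC [13]
  [6] addr=0x3e blk=7 s=1: L1-HIT | VC [13]
  [7] addr=0x6e blk=13 s=1: VC-HIT | VC [7]
  [8] addr=0x38 blk=7 s=1: VC-HIT | VC [13]

VC = [13]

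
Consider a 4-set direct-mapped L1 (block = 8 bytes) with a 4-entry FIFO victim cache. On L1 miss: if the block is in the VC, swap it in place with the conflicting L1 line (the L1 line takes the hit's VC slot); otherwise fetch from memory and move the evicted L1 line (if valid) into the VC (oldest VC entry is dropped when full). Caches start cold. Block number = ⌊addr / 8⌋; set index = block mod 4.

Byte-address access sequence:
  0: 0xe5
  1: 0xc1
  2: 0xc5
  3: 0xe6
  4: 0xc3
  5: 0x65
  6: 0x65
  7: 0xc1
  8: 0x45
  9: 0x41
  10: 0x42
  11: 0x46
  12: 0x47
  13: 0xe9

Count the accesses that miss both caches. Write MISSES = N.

  [0] addr=0xe5 blk=28 s=0: MISS | VC []
  [1] addr=0xc1 blk=24 s=0: MISS | VC [28]
  [2] addr=0xc5 blk=24 s=0: L1-HIT | VC [28]
  [3] addr=0xe6 blk=28 s=0: VC-HIT | VC [24]
  [4] addr=0xc3 blk=24 s=0: VC-HIT | VC [28]
  [5] addr=0x65 blk=12 s=0: MISS | VC [28, 24]
  [6] addr=0x65 blk=12 s=0: L1-HIT | VC [28, 24]
  [7] addr=0xc1 blk=24 s=0: VC-HIT | VC [28, 12]
  [8] addr=0x45 blk=8 s=0: MISS | VC [28, 12, 24]
  [9] addr=0x41 blk=8 s=0: L1-HIT | VC [28, 12, 24]
  [10] addr=0x42 blk=8 s=0: L1-HIT | VC [28, 12, 24]
  [11] addr=0x46 blk=8 s=0: L1-HIT | VC [28, 12, 24]
  [12] addr=0x47 blk=8 s=0: L1-HIT | VC [28, 12, 24]
  [13] addr=0xe9 blk=29 s=1: MISS | VC [28, 12, 24]

MISSES = 5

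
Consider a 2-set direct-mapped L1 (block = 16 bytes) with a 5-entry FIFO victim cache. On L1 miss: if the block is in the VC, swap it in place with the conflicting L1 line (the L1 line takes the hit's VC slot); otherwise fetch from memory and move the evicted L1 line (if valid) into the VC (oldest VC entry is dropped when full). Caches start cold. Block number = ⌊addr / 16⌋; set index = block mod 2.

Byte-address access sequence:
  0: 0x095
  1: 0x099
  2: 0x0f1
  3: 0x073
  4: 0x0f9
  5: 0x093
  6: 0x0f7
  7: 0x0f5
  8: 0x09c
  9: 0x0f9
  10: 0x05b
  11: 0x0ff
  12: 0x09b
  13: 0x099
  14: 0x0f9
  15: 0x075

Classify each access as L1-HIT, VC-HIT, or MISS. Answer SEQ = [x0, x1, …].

#0 0x95→b9/s1 MISS; vc=[]
#1 0x99→b9/s1 L1-HIT; vc=[]
#2 0xf1→b15/s1 MISS; vc=[9]
#3 0x73→b7/s1 MISS; vc=[9,15]
#4 0xf9→b15/s1 VC-HIT; vc=[9,7]
#5 0x93→b9/s1 VC-HIT; vc=[15,7]
#6 0xf7→b15/s1 VC-HIT; vc=[9,7]
#7 0xf5→b15/s1 L1-HIT; vc=[9,7]
#8 0x9c→b9/s1 VC-HIT; vc=[15,7]
#9 0xf9→b15/s1 VC-HIT; vc=[9,7]
#10 0x5b→b5/s1 MISS; vc=[9,7,15]
#11 0xff→b15/s1 VC-HIT; vc=[9,7,5]
#12 0x9b→b9/s1 VC-HIT; vc=[15,7,5]
#13 0x99→b9/s1 L1-HIT; vc=[15,7,5]
#14 0xf9→b15/s1 VC-HIT; vc=[9,7,5]
#15 0x75→b7/s1 VC-HIT; vc=[9,15,5]

SEQ = [MISS, L1-HIT, MISS, MISS, VC-HIT, VC-HIT, VC-HIT, L1-HIT, VC-HIT, VC-HIT, MISS, VC-HIT, VC-HIT, L1-HIT, VC-HIT, VC-HIT]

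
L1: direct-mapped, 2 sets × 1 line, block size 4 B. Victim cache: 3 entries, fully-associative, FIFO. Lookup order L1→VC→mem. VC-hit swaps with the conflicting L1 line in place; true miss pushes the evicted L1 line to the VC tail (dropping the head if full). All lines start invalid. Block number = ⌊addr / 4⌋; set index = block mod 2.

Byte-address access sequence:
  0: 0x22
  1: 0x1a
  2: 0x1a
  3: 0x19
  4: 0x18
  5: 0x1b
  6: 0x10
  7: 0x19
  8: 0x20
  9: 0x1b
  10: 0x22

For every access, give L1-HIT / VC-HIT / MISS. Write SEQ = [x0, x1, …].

SEQ = [MISS, MISS, L1-HIT, L1-HIT, L1-HIT, L1-HIT, MISS, VC-HIT, VC-HIT, VC-HIT, VC-HIT]

  [0] addr=0x22 blk=8 s=0: MISS | VC []
  [1] addr=0x1a blk=6 s=0: MISS | VC [8]
  [2] addr=0x1a blk=6 s=0: L1-HIT | VC [8]
  [3] addr=0x19 blk=6 s=0: L1-HIT | VC [8]
  [4] addr=0x18 blk=6 s=0: L1-HIT | VC [8]
  [5] addr=0x1b blk=6 s=0: L1-HIT | VC [8]
  [6] addr=0x10 blk=4 s=0: MISS | VC [8, 6]
  [7] addr=0x19 blk=6 s=0: VC-HIT | VC [8, 4]
  [8] addr=0x20 blk=8 s=0: VC-HIT | VC [6, 4]
  [9] addr=0x1b blk=6 s=0: VC-HIT | VC [8, 4]
  [10] addr=0x22 blk=8 s=0: VC-HIT | VC [6, 4]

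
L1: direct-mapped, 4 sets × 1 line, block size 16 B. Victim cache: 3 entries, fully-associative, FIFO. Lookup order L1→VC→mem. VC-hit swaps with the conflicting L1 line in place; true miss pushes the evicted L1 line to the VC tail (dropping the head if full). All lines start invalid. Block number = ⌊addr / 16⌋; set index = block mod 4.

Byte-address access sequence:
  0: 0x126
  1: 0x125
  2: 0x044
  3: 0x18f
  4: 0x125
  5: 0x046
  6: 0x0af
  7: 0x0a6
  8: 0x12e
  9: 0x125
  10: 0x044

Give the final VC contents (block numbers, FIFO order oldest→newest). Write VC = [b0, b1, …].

0: 0x126 (blk 18, set 2) → MISS  vc=[]
1: 0x125 (blk 18, set 2) → L1-HIT  vc=[]
2: 0x44 (blk 4, set 0) → MISS  vc=[]
3: 0x18f (blk 24, set 0) → MISS  vc=[4]
4: 0x125 (blk 18, set 2) → L1-HIT  vc=[4]
5: 0x46 (blk 4, set 0) → VC-HIT  vc=[24]
6: 0xaf (blk 10, set 2) → MISS  vc=[24, 18]
7: 0xa6 (blk 10, set 2) → L1-HIT  vc=[24, 18]
8: 0x12e (blk 18, set 2) → VC-HIT  vc=[24, 10]
9: 0x125 (blk 18, set 2) → L1-HIT  vc=[24, 10]
10: 0x44 (blk 4, set 0) → L1-HIT  vc=[24, 10]

VC = [24, 10]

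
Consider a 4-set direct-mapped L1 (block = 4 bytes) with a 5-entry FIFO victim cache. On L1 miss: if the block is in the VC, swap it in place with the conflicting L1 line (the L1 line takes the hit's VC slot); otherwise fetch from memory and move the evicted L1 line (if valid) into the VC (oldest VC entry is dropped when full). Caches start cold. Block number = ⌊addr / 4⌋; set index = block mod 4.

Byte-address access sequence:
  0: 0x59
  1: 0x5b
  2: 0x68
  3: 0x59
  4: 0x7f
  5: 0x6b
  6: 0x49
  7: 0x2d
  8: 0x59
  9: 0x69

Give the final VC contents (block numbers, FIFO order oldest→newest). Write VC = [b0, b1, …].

0: 0x59 (blk 22, set 2) → MISS  vc=[]
1: 0x5b (blk 22, set 2) → L1-HIT  vc=[]
2: 0x68 (blk 26, set 2) → MISS  vc=[22]
3: 0x59 (blk 22, set 2) → VC-HIT  vc=[26]
4: 0x7f (blk 31, set 3) → MISS  vc=[26]
5: 0x6b (blk 26, set 2) → VC-HIT  vc=[22]
6: 0x49 (blk 18, set 2) → MISS  vc=[22, 26]
7: 0x2d (blk 11, set 3) → MISS  vc=[22, 26, 31]
8: 0x59 (blk 22, set 2) → VC-HIT  vc=[18, 26, 31]
9: 0x69 (blk 26, set 2) → VC-HIT  vc=[18, 22, 31]

VC = [18, 22, 31]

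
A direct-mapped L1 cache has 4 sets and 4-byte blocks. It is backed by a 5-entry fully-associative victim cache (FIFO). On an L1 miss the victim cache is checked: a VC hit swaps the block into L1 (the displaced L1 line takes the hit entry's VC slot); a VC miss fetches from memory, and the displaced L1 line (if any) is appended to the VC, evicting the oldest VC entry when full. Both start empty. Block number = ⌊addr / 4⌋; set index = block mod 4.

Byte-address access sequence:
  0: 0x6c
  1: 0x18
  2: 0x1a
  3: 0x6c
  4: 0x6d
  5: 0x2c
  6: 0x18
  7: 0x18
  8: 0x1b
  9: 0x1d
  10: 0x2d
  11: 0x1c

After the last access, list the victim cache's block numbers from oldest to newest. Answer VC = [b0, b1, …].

  [0] addr=0x6c blk=27 s=3: MISS | VC []
  [1] addr=0x18 blk=6 s=2: MISS | VC []
  [2] addr=0x1a blk=6 s=2: L1-HIT | VC []
  [3] addr=0x6c blk=27 s=3: L1-HIT | VC []
  [4] addr=0x6d blk=27 s=3: L1-HIT | VC []
  [5] addr=0x2c blk=11 s=3: MISS | VC [27]
  [6] addr=0x18 blk=6 s=2: L1-HIT | VC [27]
  [7] addr=0x18 blk=6 s=2: L1-HIT | VC [27]
  [8] addr=0x1b blk=6 s=2: L1-HIT | VC [27]
  [9] addr=0x1d blk=7 s=3: MISS | VC [27, 11]
  [10] addr=0x2d blk=11 s=3: VC-HIT | VC [27, 7]
  [11] addr=0x1c blk=7 s=3: VC-HIT | VC [27, 11]

VC = [27, 11]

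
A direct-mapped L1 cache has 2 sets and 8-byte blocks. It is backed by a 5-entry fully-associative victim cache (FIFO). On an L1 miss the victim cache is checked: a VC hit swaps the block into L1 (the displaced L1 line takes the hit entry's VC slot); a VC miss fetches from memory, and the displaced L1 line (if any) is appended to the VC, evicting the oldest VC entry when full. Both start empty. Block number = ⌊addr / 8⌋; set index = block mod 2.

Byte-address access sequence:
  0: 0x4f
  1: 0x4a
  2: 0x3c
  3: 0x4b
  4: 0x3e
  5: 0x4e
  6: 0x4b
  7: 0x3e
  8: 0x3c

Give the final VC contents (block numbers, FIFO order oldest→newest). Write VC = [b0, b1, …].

VC = [9]

0: 0x4f (blk 9, set 1) → MISS  vc=[]
1: 0x4a (blk 9, set 1) → L1-HIT  vc=[]
2: 0x3c (blk 7, set 1) → MISS  vc=[9]
3: 0x4b (blk 9, set 1) → VC-HIT  vc=[7]
4: 0x3e (blk 7, set 1) → VC-HIT  vc=[9]
5: 0x4e (blk 9, set 1) → VC-HIT  vc=[7]
6: 0x4b (blk 9, set 1) → L1-HIT  vc=[7]
7: 0x3e (blk 7, set 1) → VC-HIT  vc=[9]
8: 0x3c (blk 7, set 1) → L1-HIT  vc=[9]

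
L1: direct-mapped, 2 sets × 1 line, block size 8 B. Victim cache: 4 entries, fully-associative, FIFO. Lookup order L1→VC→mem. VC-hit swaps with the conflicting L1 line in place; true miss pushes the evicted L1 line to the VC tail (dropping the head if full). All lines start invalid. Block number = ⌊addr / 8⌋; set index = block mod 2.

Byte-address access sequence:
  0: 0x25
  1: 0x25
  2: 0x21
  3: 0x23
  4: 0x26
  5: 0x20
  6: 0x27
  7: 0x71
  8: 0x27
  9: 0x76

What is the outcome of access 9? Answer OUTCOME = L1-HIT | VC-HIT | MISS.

OUTCOME = VC-HIT

#0 0x25→b4/s0 MISS; vc=[]
#1 0x25→b4/s0 L1-HIT; vc=[]
#2 0x21→b4/s0 L1-HIT; vc=[]
#3 0x23→b4/s0 L1-HIT; vc=[]
#4 0x26→b4/s0 L1-HIT; vc=[]
#5 0x20→b4/s0 L1-HIT; vc=[]
#6 0x27→b4/s0 L1-HIT; vc=[]
#7 0x71→b14/s0 MISS; vc=[4]
#8 0x27→b4/s0 VC-HIT; vc=[14]
#9 0x76→b14/s0 VC-HIT; vc=[4]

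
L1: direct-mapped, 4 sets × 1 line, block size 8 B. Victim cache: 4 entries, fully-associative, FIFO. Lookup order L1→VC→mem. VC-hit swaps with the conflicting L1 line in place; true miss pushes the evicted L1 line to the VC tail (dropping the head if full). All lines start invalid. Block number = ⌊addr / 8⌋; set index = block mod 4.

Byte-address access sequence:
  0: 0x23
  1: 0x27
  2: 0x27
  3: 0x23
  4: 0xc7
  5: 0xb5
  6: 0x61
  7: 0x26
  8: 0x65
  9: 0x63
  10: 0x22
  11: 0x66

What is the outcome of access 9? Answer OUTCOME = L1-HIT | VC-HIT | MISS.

OUTCOME = L1-HIT

  [0] addr=0x23 blk=4 s=0: MISS | VC []
  [1] addr=0x27 blk=4 s=0: L1-HIT | VC []
  [2] addr=0x27 blk=4 s=0: L1-HIT | VC []
  [3] addr=0x23 blk=4 s=0: L1-HIT | VC []
  [4] addr=0xc7 blk=24 s=0: MISS | VC [4]
  [5] addr=0xb5 blk=22 s=2: MISS | VC [4]
  [6] addr=0x61 blk=12 s=0: MISS | VC [4, 24]
  [7] addr=0x26 blk=4 s=0: VC-HIT | VC [12, 24]
  [8] addr=0x65 blk=12 s=0: VC-HIT | VC [4, 24]
  [9] addr=0x63 blk=12 s=0: L1-HIT | VC [4, 24]
  [10] addr=0x22 blk=4 s=0: VC-HIT | VC [12, 24]
  [11] addr=0x66 blk=12 s=0: VC-HIT | VC [4, 24]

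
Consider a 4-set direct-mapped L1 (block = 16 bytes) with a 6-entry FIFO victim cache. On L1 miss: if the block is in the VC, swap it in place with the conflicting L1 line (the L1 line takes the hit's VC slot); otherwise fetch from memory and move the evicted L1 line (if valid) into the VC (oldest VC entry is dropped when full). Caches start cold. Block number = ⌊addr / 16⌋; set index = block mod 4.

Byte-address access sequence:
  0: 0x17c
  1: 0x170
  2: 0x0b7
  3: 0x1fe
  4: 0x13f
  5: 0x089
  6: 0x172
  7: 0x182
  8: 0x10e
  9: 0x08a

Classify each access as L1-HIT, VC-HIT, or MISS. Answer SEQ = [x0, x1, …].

  [0] addr=0x17c blk=23 s=3: MISS | VC []
  [1] addr=0x170 blk=23 s=3: L1-HIT | VC []
  [2] addr=0xb7 blk=11 s=3: MISS | VC [23]
  [3] addr=0x1fe blk=31 s=3: MISS | VC [23, 11]
  [4] addr=0x13f blk=19 s=3: MISS | VC [23, 11, 31]
  [5] addr=0x89 blk=8 s=0: MISS | VC [23, 11, 31]
  [6] addr=0x172 blk=23 s=3: VC-HIT | VC [19, 11, 31]
  [7] addr=0x182 blk=24 s=0: MISS | VC [19, 11, 31, 8]
  [8] addr=0x10e blk=16 s=0: MISS | VC [19, 11, 31, 8, 24]
  [9] addr=0x8a blk=8 s=0: VC-HIT | VC [19, 11, 31, 16, 24]

SEQ = [MISS, L1-HIT, MISS, MISS, MISS, MISS, VC-HIT, MISS, MISS, VC-HIT]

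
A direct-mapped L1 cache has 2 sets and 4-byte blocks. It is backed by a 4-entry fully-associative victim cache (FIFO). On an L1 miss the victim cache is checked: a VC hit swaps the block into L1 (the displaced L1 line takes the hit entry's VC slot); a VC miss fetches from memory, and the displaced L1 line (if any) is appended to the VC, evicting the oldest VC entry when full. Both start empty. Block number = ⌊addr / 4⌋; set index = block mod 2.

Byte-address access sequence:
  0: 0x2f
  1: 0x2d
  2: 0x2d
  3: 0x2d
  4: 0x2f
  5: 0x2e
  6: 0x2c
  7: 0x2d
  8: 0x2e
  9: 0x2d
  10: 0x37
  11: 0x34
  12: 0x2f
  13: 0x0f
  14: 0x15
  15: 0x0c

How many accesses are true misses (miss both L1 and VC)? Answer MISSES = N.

#0 0x2f→b11/s1 MISS; vc=[]
#1 0x2d→b11/s1 L1-HIT; vc=[]
#2 0x2d→b11/s1 L1-HIT; vc=[]
#3 0x2d→b11/s1 L1-HIT; vc=[]
#4 0x2f→b11/s1 L1-HIT; vc=[]
#5 0x2e→b11/s1 L1-HIT; vc=[]
#6 0x2c→b11/s1 L1-HIT; vc=[]
#7 0x2d→b11/s1 L1-HIT; vc=[]
#8 0x2e→b11/s1 L1-HIT; vc=[]
#9 0x2d→b11/s1 L1-HIT; vc=[]
#10 0x37→b13/s1 MISS; vc=[11]
#11 0x34→b13/s1 L1-HIT; vc=[11]
#12 0x2f→b11/s1 VC-HIT; vc=[13]
#13 0xf→b3/s1 MISS; vc=[13,11]
#14 0x15→b5/s1 MISS; vc=[13,11,3]
#15 0xc→b3/s1 VC-HIT; vc=[13,11,5]

MISSES = 4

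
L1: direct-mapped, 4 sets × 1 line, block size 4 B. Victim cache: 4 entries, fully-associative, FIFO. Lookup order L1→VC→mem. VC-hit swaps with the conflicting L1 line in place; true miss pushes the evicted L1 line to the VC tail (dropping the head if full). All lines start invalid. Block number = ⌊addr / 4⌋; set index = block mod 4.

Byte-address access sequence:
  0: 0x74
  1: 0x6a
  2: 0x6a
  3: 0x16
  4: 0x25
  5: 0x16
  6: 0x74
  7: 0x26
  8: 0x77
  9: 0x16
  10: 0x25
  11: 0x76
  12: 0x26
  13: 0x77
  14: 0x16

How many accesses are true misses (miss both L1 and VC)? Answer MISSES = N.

MISSES = 4

#0 0x74→b29/s1 MISS; vc=[]
#1 0x6a→b26/s2 MISS; vc=[]
#2 0x6a→b26/s2 L1-HIT; vc=[]
#3 0x16→b5/s1 MISS; vc=[29]
#4 0x25→b9/s1 MISS; vc=[29,5]
#5 0x16→b5/s1 VC-HIT; vc=[29,9]
#6 0x74→b29/s1 VC-HIT; vc=[5,9]
#7 0x26→b9/s1 VC-HIT; vc=[5,29]
#8 0x77→b29/s1 VC-HIT; vc=[5,9]
#9 0x16→b5/s1 VC-HIT; vc=[29,9]
#10 0x25→b9/s1 VC-HIT; vc=[29,5]
#11 0x76→b29/s1 VC-HIT; vc=[9,5]
#12 0x26→b9/s1 VC-HIT; vc=[29,5]
#13 0x77→b29/s1 VC-HIT; vc=[9,5]
#14 0x16→b5/s1 VC-HIT; vc=[9,29]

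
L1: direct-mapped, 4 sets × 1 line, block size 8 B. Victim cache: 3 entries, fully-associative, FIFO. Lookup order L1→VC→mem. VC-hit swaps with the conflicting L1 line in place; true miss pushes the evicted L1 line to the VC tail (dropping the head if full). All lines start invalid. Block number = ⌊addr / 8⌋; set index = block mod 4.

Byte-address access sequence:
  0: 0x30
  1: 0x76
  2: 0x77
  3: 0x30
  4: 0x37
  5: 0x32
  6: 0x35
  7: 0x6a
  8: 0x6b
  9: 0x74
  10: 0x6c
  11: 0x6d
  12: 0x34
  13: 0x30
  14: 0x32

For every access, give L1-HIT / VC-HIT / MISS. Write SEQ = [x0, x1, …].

SEQ = [MISS, MISS, L1-HIT, VC-HIT, L1-HIT, L1-HIT, L1-HIT, MISS, L1-HIT, VC-HIT, L1-HIT, L1-HIT, VC-HIT, L1-HIT, L1-HIT]

0: 0x30 (blk 6, set 2) → MISS  vc=[]
1: 0x76 (blk 14, set 2) → MISS  vc=[6]
2: 0x77 (blk 14, set 2) → L1-HIT  vc=[6]
3: 0x30 (blk 6, set 2) → VC-HIT  vc=[14]
4: 0x37 (blk 6, set 2) → L1-HIT  vc=[14]
5: 0x32 (blk 6, set 2) → L1-HIT  vc=[14]
6: 0x35 (blk 6, set 2) → L1-HIT  vc=[14]
7: 0x6a (blk 13, set 1) → MISS  vc=[14]
8: 0x6b (blk 13, set 1) → L1-HIT  vc=[14]
9: 0x74 (blk 14, set 2) → VC-HIT  vc=[6]
10: 0x6c (blk 13, set 1) → L1-HIT  vc=[6]
11: 0x6d (blk 13, set 1) → L1-HIT  vc=[6]
12: 0x34 (blk 6, set 2) → VC-HIT  vc=[14]
13: 0x30 (blk 6, set 2) → L1-HIT  vc=[14]
14: 0x32 (blk 6, set 2) → L1-HIT  vc=[14]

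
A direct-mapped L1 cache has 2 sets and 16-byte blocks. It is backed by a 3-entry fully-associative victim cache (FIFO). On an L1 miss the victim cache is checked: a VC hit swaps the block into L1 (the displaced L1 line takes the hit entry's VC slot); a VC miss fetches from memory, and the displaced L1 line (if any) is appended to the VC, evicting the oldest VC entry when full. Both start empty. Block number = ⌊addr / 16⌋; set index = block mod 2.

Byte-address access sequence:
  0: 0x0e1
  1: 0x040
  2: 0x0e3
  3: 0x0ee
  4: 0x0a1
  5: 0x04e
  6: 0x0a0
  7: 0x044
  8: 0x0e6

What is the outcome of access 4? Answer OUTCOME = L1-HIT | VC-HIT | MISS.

  [0] addr=0xe1 blk=14 s=0: MISS | VC []
  [1] addr=0x40 blk=4 s=0: MISS | VC [14]
  [2] addr=0xe3 blk=14 s=0: VC-HIT | VC [4]
  [3] addr=0xee blk=14 s=0: L1-HIT | VC [4]
  [4] addr=0xa1 blk=10 s=0: MISS | VC [4, 14]
  [5] addr=0x4e blk=4 s=0: VC-HIT | VC [10, 14]
  [6] addr=0xa0 blk=10 s=0: VC-HIT | VC [4, 14]
  [7] addr=0x44 blk=4 s=0: VC-HIT | VC [10, 14]
  [8] addr=0xe6 blk=14 s=0: VC-HIT | VC [10, 4]

OUTCOME = MISS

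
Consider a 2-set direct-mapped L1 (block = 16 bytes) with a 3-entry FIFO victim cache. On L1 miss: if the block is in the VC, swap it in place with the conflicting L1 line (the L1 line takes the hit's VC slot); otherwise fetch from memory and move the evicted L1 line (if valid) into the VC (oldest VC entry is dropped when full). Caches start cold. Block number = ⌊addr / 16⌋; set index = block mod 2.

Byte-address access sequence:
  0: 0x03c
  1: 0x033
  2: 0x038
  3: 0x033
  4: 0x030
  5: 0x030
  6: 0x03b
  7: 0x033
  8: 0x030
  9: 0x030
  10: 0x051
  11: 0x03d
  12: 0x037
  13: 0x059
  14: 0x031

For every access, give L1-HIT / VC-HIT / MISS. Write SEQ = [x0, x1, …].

#0 0x3c→b3/s1 MISS; vc=[]
#1 0x33→b3/s1 L1-HIT; vc=[]
#2 0x38→b3/s1 L1-HIT; vc=[]
#3 0x33→b3/s1 L1-HIT; vc=[]
#4 0x30→b3/s1 L1-HIT; vc=[]
#5 0x30→b3/s1 L1-HIT; vc=[]
#6 0x3b→b3/s1 L1-HIT; vc=[]
#7 0x33→b3/s1 L1-HIT; vc=[]
#8 0x30→b3/s1 L1-HIT; vc=[]
#9 0x30→b3/s1 L1-HIT; vc=[]
#10 0x51→b5/s1 MISS; vc=[3]
#11 0x3d→b3/s1 VC-HIT; vc=[5]
#12 0x37→b3/s1 L1-HIT; vc=[5]
#13 0x59→b5/s1 VC-HIT; vc=[3]
#14 0x31→b3/s1 VC-HIT; vc=[5]

SEQ = [MISS, L1-HIT, L1-HIT, L1-HIT, L1-HIT, L1-HIT, L1-HIT, L1-HIT, L1-HIT, L1-HIT, MISS, VC-HIT, L1-HIT, VC-HIT, VC-HIT]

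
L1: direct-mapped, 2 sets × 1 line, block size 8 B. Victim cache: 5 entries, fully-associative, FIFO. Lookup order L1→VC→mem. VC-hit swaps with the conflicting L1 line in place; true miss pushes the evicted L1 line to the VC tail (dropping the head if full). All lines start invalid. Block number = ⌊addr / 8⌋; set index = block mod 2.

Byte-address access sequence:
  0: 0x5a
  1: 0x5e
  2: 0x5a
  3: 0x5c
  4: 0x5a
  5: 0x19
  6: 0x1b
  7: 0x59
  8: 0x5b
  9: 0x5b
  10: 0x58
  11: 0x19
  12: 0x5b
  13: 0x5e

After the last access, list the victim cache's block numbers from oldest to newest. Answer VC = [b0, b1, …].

0: 0x5a (blk 11, set 1) → MISS  vc=[]
1: 0x5e (blk 11, set 1) → L1-HIT  vc=[]
2: 0x5a (blk 11, set 1) → L1-HIT  vc=[]
3: 0x5c (blk 11, set 1) → L1-HIT  vc=[]
4: 0x5a (blk 11, set 1) → L1-HIT  vc=[]
5: 0x19 (blk 3, set 1) → MISS  vc=[11]
6: 0x1b (blk 3, set 1) → L1-HIT  vc=[11]
7: 0x59 (blk 11, set 1) → VC-HIT  vc=[3]
8: 0x5b (blk 11, set 1) → L1-HIT  vc=[3]
9: 0x5b (blk 11, set 1) → L1-HIT  vc=[3]
10: 0x58 (blk 11, set 1) → L1-HIT  vc=[3]
11: 0x19 (blk 3, set 1) → VC-HIT  vc=[11]
12: 0x5b (blk 11, set 1) → VC-HIT  vc=[3]
13: 0x5e (blk 11, set 1) → L1-HIT  vc=[3]

VC = [3]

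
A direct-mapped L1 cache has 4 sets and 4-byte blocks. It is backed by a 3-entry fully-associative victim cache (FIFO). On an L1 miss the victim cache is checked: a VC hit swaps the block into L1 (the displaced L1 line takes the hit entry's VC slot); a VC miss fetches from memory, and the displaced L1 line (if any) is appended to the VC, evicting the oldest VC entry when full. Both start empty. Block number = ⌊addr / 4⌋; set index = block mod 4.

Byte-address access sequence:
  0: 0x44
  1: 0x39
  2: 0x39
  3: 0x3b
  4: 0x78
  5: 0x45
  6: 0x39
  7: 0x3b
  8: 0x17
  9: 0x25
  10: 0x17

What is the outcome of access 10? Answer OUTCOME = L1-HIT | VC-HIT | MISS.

0: 0x44 (blk 17, set 1) → MISS  vc=[]
1: 0x39 (blk 14, set 2) → MISS  vc=[]
2: 0x39 (blk 14, set 2) → L1-HIT  vc=[]
3: 0x3b (blk 14, set 2) → L1-HIT  vc=[]
4: 0x78 (blk 30, set 2) → MISS  vc=[14]
5: 0x45 (blk 17, set 1) → L1-HIT  vc=[14]
6: 0x39 (blk 14, set 2) → VC-HIT  vc=[30]
7: 0x3b (blk 14, set 2) → L1-HIT  vc=[30]
8: 0x17 (blk 5, set 1) → MISS  vc=[30, 17]
9: 0x25 (blk 9, set 1) → MISS  vc=[30, 17, 5]
10: 0x17 (blk 5, set 1) → VC-HIT  vc=[30, 17, 9]

OUTCOME = VC-HIT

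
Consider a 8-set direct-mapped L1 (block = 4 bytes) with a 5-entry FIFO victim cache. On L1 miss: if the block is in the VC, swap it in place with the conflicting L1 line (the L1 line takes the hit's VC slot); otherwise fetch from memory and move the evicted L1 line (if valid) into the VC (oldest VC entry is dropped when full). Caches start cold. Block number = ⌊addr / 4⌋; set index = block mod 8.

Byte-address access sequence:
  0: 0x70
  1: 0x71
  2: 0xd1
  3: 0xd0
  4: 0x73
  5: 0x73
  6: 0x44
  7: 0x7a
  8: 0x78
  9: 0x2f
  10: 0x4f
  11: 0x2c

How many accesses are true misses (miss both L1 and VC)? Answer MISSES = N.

MISSES = 6

0: 0x70 (blk 28, set 4) → MISS  vc=[]
1: 0x71 (blk 28, set 4) → L1-HIT  vc=[]
2: 0xd1 (blk 52, set 4) → MISS  vc=[28]
3: 0xd0 (blk 52, set 4) → L1-HIT  vc=[28]
4: 0x73 (blk 28, set 4) → VC-HIT  vc=[52]
5: 0x73 (blk 28, set 4) → L1-HIT  vc=[52]
6: 0x44 (blk 17, set 1) → MISS  vc=[52]
7: 0x7a (blk 30, set 6) → MISS  vc=[52]
8: 0x78 (blk 30, set 6) → L1-HIT  vc=[52]
9: 0x2f (blk 11, set 3) → MISS  vc=[52]
10: 0x4f (blk 19, set 3) → MISS  vc=[52, 11]
11: 0x2c (blk 11, set 3) → VC-HIT  vc=[52, 19]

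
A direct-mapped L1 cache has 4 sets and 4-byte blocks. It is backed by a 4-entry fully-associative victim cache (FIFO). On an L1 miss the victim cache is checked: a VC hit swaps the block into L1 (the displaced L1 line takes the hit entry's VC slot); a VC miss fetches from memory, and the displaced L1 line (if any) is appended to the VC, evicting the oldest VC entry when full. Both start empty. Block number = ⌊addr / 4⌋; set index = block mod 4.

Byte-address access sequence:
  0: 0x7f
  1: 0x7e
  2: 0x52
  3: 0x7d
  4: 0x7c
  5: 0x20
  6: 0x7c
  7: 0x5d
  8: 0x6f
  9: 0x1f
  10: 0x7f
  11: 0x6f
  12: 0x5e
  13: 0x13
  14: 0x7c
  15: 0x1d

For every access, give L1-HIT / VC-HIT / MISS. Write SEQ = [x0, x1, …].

SEQ = [MISS, L1-HIT, MISS, L1-HIT, L1-HIT, MISS, L1-HIT, MISS, MISS, MISS, VC-HIT, VC-HIT, VC-HIT, MISS, VC-HIT, VC-HIT]

  [0] addr=0x7f blk=31 s=3: MISS | VC []
  [1] addr=0x7e blk=31 s=3: L1-HIT | VC []
  [2] addr=0x52 blk=20 s=0: MISS | VC []
  [3] addr=0x7d blk=31 s=3: L1-HIT | VC []
  [4] addr=0x7c blk=31 s=3: L1-HIT | VC []
  [5] addr=0x20 blk=8 s=0: MISS | VC [20]
  [6] addr=0x7c blk=31 s=3: L1-HIT | VC [20]
  [7] addr=0x5d blk=23 s=3: MISS | VC [20, 31]
  [8] addr=0x6f blk=27 s=3: MISS | VC [20, 31, 23]
  [9] addr=0x1f blk=7 s=3: MISS | VC [20, 31, 23, 27]
  [10] addr=0x7f blk=31 s=3: VC-HIT | VC [20, 7, 23, 27]
  [11] addr=0x6f blk=27 s=3: VC-HIT | VC [20, 7, 23, 31]
  [12] addr=0x5e blk=23 s=3: VC-HIT | VC [20, 7, 27, 31]
  [13] addr=0x13 blk=4 s=0: MISS | VC [7, 27, 31, 8]
  [14] addr=0x7c blk=31 s=3: VC-HIT | VC [7, 27, 23, 8]
  [15] addr=0x1d blk=7 s=3: VC-HIT | VC [31, 27, 23, 8]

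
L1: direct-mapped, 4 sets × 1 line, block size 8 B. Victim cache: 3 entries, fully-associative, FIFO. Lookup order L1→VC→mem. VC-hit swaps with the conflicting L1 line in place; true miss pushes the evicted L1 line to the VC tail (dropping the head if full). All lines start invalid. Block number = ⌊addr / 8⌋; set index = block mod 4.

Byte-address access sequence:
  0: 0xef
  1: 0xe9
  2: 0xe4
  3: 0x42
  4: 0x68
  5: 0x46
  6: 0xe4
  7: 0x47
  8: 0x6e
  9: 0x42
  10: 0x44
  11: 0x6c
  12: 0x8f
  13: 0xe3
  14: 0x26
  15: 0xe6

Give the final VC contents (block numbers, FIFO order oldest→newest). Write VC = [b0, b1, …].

VC = [29, 13, 4]

  [0] addr=0xef blk=29 s=1: MISS | VC []
  [1] addr=0xe9 blk=29 s=1: L1-HIT | VC []
  [2] addr=0xe4 blk=28 s=0: MISS | VC []
  [3] addr=0x42 blk=8 s=0: MISS | VC [28]
  [4] addr=0x68 blk=13 s=1: MISS | VC [28, 29]
  [5] addr=0x46 blk=8 s=0: L1-HIT | VC [28, 29]
  [6] addr=0xe4 blk=28 s=0: VC-HIT | VC [8, 29]
  [7] addr=0x47 blk=8 s=0: VC-HIT | VC [28, 29]
  [8] addr=0x6e blk=13 s=1: L1-HIT | VC [28, 29]
  [9] addr=0x42 blk=8 s=0: L1-HIT | VC [28, 29]
  [10] addr=0x44 blk=8 s=0: L1-HIT | VC [28, 29]
  [11] addr=0x6c blk=13 s=1: L1-HIT | VC [28, 29]
  [12] addr=0x8f blk=17 s=1: MISS | VC [28, 29, 13]
  [13] addr=0xe3 blk=28 s=0: VC-HIT | VC [8, 29, 13]
  [14] addr=0x26 blk=4 s=0: MISS | VC [29, 13, 28]
  [15] addr=0xe6 blk=28 s=0: VC-HIT | VC [29, 13, 4]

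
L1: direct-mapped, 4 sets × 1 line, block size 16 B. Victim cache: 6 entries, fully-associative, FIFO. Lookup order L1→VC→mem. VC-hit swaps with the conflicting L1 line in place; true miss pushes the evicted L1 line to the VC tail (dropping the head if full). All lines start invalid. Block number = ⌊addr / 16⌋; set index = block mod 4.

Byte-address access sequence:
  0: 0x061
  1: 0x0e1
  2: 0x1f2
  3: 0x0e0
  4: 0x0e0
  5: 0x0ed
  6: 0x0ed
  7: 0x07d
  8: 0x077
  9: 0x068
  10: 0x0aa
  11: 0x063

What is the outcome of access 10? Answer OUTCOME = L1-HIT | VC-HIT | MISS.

  [0] addr=0x61 blk=6 s=2: MISS | VC []
  [1] addr=0xe1 blk=14 s=2: MISS | VC [6]
  [2] addr=0x1f2 blk=31 s=3: MISS | VC [6]
  [3] addr=0xe0 blk=14 s=2: L1-HIT | VC [6]
  [4] addr=0xe0 blk=14 s=2: L1-HIT | VC [6]
  [5] addr=0xed blk=14 s=2: L1-HIT | VC [6]
  [6] addr=0xed blk=14 s=2: L1-HIT | VC [6]
  [7] addr=0x7d blk=7 s=3: MISS | VC [6, 31]
  [8] addr=0x77 blk=7 s=3: L1-HIT | VC [6, 31]
  [9] addr=0x68 blk=6 s=2: VC-HIT | VC [14, 31]
  [10] addr=0xaa blk=10 s=2: MISS | VC [14, 31, 6]
  [11] addr=0x63 blk=6 s=2: VC-HIT | VC [14, 31, 10]

OUTCOME = MISS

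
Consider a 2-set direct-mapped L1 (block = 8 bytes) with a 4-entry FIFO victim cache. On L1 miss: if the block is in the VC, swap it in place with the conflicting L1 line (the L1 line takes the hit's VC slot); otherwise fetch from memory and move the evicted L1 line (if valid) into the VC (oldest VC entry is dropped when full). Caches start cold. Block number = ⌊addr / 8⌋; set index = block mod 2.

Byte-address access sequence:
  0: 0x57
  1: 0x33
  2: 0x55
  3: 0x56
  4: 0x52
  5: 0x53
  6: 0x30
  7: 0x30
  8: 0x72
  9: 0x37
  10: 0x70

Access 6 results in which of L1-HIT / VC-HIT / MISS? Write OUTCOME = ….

  [0] addr=0x57 blk=10 s=0: MISS | VC []
  [1] addr=0x33 blk=6 s=0: MISS | VC [10]
  [2] addr=0x55 blk=10 s=0: VC-HIT | VC [6]
  [3] addr=0x56 blk=10 s=0: L1-HIT | VC [6]
  [4] addr=0x52 blk=10 s=0: L1-HIT | VC [6]
  [5] addr=0x53 blk=10 s=0: L1-HIT | VC [6]
  [6] addr=0x30 blk=6 s=0: VC-HIT | VC [10]
  [7] addr=0x30 blk=6 s=0: L1-HIT | VC [10]
  [8] addr=0x72 blk=14 s=0: MISS | VC [10, 6]
  [9] addr=0x37 blk=6 s=0: VC-HIT | VC [10, 14]
  [10] addr=0x70 blk=14 s=0: VC-HIT | VC [10, 6]

OUTCOME = VC-HIT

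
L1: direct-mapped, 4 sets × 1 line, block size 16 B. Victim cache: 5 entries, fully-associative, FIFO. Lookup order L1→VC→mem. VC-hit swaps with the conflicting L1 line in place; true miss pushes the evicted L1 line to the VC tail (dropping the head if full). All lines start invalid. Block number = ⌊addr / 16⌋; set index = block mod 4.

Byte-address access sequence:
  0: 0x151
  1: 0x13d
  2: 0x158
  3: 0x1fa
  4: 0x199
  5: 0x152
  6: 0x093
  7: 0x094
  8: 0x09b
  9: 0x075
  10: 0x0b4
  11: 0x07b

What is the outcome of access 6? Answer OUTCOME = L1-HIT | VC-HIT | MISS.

#0 0x151→b21/s1 MISS; vc=[]
#1 0x13d→b19/s3 MISS; vc=[]
#2 0x158→b21/s1 L1-HIT; vc=[]
#3 0x1fa→b31/s3 MISS; vc=[19]
#4 0x199→b25/s1 MISS; vc=[19,21]
#5 0x152→b21/s1 VC-HIT; vc=[19,25]
#6 0x93→b9/s1 MISS; vc=[19,25,21]
#7 0x94→b9/s1 L1-HIT; vc=[19,25,21]
#8 0x9b→b9/s1 L1-HIT; vc=[19,25,21]
#9 0x75→b7/s3 MISS; vc=[19,25,21,31]
#10 0xb4→b11/s3 MISS; vc=[19,25,21,31,7]
#11 0x7b→b7/s3 VC-HIT; vc=[19,25,21,31,11]

OUTCOME = MISS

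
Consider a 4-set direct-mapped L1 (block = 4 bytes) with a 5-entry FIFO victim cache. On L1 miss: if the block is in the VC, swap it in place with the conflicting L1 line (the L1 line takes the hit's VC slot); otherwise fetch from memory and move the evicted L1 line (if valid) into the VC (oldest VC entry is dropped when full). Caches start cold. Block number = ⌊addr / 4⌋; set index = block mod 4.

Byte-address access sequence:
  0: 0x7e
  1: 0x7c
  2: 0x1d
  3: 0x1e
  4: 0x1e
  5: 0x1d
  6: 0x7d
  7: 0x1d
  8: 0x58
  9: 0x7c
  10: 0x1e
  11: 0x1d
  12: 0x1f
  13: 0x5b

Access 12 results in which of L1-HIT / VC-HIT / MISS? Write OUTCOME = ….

  [0] addr=0x7e blk=31 s=3: MISS | VC []
  [1] addr=0x7c blk=31 s=3: L1-HIT | VC []
  [2] addr=0x1d blk=7 s=3: MISS | VC [31]
  [3] addr=0x1e blk=7 s=3: L1-HIT | VC [31]
  [4] addr=0x1e blk=7 s=3: L1-HIT | VC [31]
  [5] addr=0x1d blk=7 s=3: L1-HIT | VC [31]
  [6] addr=0x7d blk=31 s=3: VC-HIT | VC [7]
  [7] addr=0x1d blk=7 s=3: VC-HIT | VC [31]
  [8] addr=0x58 blk=22 s=2: MISS | VC [31]
  [9] addr=0x7c blk=31 s=3: VC-HIT | VC [7]
  [10] addr=0x1e blk=7 s=3: VC-HIT | VC [31]
  [11] addr=0x1d blk=7 s=3: L1-HIT | VC [31]
  [12] addr=0x1f blk=7 s=3: L1-HIT | VC [31]
  [13] addr=0x5b blk=22 s=2: L1-HIT | VC [31]

OUTCOME = L1-HIT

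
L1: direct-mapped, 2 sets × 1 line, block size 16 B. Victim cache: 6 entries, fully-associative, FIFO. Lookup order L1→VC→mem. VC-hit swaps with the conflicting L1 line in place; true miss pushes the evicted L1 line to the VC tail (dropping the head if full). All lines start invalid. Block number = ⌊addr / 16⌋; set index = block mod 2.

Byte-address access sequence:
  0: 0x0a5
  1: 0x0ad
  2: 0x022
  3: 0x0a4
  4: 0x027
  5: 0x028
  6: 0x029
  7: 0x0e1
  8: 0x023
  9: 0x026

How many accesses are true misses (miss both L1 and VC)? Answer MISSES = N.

#0 0xa5→b10/s0 MISS; vc=[]
#1 0xad→b10/s0 L1-HIT; vc=[]
#2 0x22→b2/s0 MISS; vc=[10]
#3 0xa4→b10/s0 VC-HIT; vc=[2]
#4 0x27→b2/s0 VC-HIT; vc=[10]
#5 0x28→b2/s0 L1-HIT; vc=[10]
#6 0x29→b2/s0 L1-HIT; vc=[10]
#7 0xe1→b14/s0 MISS; vc=[10,2]
#8 0x23→b2/s0 VC-HIT; vc=[10,14]
#9 0x26→b2/s0 L1-HIT; vc=[10,14]

MISSES = 3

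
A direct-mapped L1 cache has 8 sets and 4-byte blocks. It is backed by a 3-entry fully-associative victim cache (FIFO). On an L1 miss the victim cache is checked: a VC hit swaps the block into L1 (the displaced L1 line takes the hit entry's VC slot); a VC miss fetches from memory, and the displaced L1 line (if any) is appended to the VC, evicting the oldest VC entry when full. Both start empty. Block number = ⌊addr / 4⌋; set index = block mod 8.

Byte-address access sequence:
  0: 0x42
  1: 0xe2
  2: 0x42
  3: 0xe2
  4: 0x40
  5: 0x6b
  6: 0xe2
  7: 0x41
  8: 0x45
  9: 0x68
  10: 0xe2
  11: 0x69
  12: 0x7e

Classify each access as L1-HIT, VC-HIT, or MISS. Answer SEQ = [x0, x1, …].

0: 0x42 (blk 16, set 0) → MISS  vc=[]
1: 0xe2 (blk 56, set 0) → MISS  vc=[16]
2: 0x42 (blk 16, set 0) → VC-HIT  vc=[56]
3: 0xe2 (blk 56, set 0) → VC-HIT  vc=[16]
4: 0x40 (blk 16, set 0) → VC-HIT  vc=[56]
5: 0x6b (blk 26, set 2) → MISS  vc=[56]
6: 0xe2 (blk 56, set 0) → VC-HIT  vc=[16]
7: 0x41 (blk 16, set 0) → VC-HIT  vc=[56]
8: 0x45 (blk 17, set 1) → MISS  vc=[56]
9: 0x68 (blk 26, set 2) → L1-HIT  vc=[56]
10: 0xe2 (blk 56, set 0) → VC-HIT  vc=[16]
11: 0x69 (blk 26, set 2) → L1-HIT  vc=[16]
12: 0x7e (blk 31, set 7) → MISS  vc=[16]

SEQ = [MISS, MISS, VC-HIT, VC-HIT, VC-HIT, MISS, VC-HIT, VC-HIT, MISS, L1-HIT, VC-HIT, L1-HIT, MISS]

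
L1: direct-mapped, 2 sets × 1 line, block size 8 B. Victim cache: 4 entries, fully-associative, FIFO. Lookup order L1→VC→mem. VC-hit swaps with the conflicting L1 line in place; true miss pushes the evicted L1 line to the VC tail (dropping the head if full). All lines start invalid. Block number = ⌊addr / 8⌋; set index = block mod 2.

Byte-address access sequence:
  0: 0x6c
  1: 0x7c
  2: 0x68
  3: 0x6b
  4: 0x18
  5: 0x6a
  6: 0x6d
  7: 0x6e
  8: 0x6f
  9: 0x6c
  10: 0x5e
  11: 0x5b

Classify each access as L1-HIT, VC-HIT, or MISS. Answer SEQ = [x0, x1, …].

SEQ = [MISS, MISS, VC-HIT, L1-HIT, MISS, VC-HIT, L1-HIT, L1-HIT, L1-HIT, L1-HIT, MISS, L1-HIT]

#0 0x6c→b13/s1 MISS; vc=[]
#1 0x7c→b15/s1 MISS; vc=[13]
#2 0x68→b13/s1 VC-HIT; vc=[15]
#3 0x6b→b13/s1 L1-HIT; vc=[15]
#4 0x18→b3/s1 MISS; vc=[15,13]
#5 0x6a→b13/s1 VC-HIT; vc=[15,3]
#6 0x6d→b13/s1 L1-HIT; vc=[15,3]
#7 0x6e→b13/s1 L1-HIT; vc=[15,3]
#8 0x6f→b13/s1 L1-HIT; vc=[15,3]
#9 0x6c→b13/s1 L1-HIT; vc=[15,3]
#10 0x5e→b11/s1 MISS; vc=[15,3,13]
#11 0x5b→b11/s1 L1-HIT; vc=[15,3,13]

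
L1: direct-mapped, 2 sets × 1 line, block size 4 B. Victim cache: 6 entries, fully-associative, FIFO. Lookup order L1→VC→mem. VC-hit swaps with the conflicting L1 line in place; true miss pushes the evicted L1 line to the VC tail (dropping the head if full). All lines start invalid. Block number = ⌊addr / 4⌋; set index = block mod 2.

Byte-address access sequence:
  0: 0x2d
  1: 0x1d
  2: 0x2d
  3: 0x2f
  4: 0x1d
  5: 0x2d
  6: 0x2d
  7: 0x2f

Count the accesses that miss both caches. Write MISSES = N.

  [0] addr=0x2d blk=11 s=1: MISS | VC []
  [1] addr=0x1d blk=7 s=1: MISS | VC [11]
  [2] addr=0x2d blk=11 s=1: VC-HIT | VC [7]
  [3] addr=0x2f blk=11 s=1: L1-HIT | VC [7]
  [4] addr=0x1d blk=7 s=1: VC-HIT | VC [11]
  [5] addr=0x2d blk=11 s=1: VC-HIT | VC [7]
  [6] addr=0x2d blk=11 s=1: L1-HIT | VC [7]
  [7] addr=0x2f blk=11 s=1: L1-HIT | VC [7]

MISSES = 2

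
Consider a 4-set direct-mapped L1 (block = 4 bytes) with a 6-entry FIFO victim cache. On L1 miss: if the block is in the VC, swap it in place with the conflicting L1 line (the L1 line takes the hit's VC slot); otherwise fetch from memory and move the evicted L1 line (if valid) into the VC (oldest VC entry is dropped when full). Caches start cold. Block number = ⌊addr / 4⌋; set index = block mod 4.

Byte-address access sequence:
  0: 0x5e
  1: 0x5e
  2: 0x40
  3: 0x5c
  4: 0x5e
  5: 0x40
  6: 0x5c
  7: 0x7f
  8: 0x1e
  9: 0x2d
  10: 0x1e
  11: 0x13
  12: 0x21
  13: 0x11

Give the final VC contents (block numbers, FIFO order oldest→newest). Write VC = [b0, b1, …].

0: 0x5e (blk 23, set 3) → MISS  vc=[]
1: 0x5e (blk 23, set 3) → L1-HIT  vc=[]
2: 0x40 (blk 16, set 0) → MISS  vc=[]
3: 0x5c (blk 23, set 3) → L1-HIT  vc=[]
4: 0x5e (blk 23, set 3) → L1-HIT  vc=[]
5: 0x40 (blk 16, set 0) → L1-HIT  vc=[]
6: 0x5c (blk 23, set 3) → L1-HIT  vc=[]
7: 0x7f (blk 31, set 3) → MISS  vc=[23]
8: 0x1e (blk 7, set 3) → MISS  vc=[23, 31]
9: 0x2d (blk 11, set 3) → MISS  vc=[23, 31, 7]
10: 0x1e (blk 7, set 3) → VC-HIT  vc=[23, 31, 11]
11: 0x13 (blk 4, set 0) → MISS  vc=[23, 31, 11, 16]
12: 0x21 (blk 8, set 0) → MISS  vc=[23, 31, 11, 16, 4]
13: 0x11 (blk 4, set 0) → VC-HIT  vc=[23, 31, 11, 16, 8]

VC = [23, 31, 11, 16, 8]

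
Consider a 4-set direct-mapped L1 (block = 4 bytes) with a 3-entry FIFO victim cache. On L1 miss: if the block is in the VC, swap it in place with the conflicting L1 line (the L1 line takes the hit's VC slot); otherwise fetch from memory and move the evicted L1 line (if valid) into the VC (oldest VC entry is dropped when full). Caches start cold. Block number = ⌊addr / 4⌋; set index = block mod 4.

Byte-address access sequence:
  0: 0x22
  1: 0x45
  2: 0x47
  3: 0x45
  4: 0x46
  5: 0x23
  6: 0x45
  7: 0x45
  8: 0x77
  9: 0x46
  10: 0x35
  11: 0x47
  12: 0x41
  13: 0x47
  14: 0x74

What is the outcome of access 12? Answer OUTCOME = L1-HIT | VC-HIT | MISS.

OUTCOME = MISS

#0 0x22→b8/s0 MISS; vc=[]
#1 0x45→b17/s1 MISS; vc=[]
#2 0x47→b17/s1 L1-HIT; vc=[]
#3 0x45→b17/s1 L1-HIT; vc=[]
#4 0x46→b17/s1 L1-HIT; vc=[]
#5 0x23→b8/s0 L1-HIT; vc=[]
#6 0x45→b17/s1 L1-HIT; vc=[]
#7 0x45→b17/s1 L1-HIT; vc=[]
#8 0x77→b29/s1 MISS; vc=[17]
#9 0x46→b17/s1 VC-HIT; vc=[29]
#10 0x35→b13/s1 MISS; vc=[29,17]
#11 0x47→b17/s1 VC-HIT; vc=[29,13]
#12 0x41→b16/s0 MISS; vc=[29,13,8]
#13 0x47→b17/s1 L1-HIT; vc=[29,13,8]
#14 0x74→b29/s1 VC-HIT; vc=[17,13,8]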